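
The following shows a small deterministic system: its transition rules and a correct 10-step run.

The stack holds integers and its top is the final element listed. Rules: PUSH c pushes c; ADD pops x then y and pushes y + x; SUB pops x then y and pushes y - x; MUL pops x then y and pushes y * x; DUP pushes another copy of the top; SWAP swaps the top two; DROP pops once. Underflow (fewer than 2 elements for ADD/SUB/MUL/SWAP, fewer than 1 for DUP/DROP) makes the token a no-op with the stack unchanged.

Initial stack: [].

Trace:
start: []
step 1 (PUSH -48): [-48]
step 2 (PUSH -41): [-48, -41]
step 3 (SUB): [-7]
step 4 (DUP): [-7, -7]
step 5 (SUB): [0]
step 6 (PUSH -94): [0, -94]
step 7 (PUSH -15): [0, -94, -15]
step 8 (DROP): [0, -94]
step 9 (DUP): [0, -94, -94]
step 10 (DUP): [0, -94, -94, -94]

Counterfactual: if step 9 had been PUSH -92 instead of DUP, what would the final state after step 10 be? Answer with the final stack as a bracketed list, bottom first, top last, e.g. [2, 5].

(re-executing from step 9 with the substitution; state before step 9: [0, -94])
step 9 (PUSH -92): [0, -94, -92]
step 10 (DUP): [0, -94, -92, -92]

[0, -94, -92, -92]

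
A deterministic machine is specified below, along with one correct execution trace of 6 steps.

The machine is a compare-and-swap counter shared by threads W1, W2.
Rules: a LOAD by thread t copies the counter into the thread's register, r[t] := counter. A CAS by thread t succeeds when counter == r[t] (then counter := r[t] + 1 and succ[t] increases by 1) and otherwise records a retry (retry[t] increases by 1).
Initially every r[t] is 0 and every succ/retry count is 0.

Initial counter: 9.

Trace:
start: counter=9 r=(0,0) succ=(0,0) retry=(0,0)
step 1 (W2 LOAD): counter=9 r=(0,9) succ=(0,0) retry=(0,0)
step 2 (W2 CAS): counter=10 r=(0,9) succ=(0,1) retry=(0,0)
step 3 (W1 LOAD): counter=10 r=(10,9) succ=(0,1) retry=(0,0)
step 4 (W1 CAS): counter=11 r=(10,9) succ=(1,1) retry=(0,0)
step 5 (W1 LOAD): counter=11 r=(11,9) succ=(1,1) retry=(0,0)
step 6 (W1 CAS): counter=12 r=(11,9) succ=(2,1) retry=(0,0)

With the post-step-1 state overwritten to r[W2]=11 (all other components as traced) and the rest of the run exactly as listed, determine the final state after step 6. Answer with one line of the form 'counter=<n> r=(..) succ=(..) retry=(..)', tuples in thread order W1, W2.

counter=11 r=(10,11) succ=(2,0) retry=(0,1)

state after step 1 := counter=9 r=(0,11) succ=(0,0) retry=(0,0)
step 2 (W2 CAS): counter=9 r=(0,11) succ=(0,0) retry=(0,1)
step 3 (W1 LOAD): counter=9 r=(9,11) succ=(0,0) retry=(0,1)
step 4 (W1 CAS): counter=10 r=(9,11) succ=(1,0) retry=(0,1)
step 5 (W1 LOAD): counter=10 r=(10,11) succ=(1,0) retry=(0,1)
step 6 (W1 CAS): counter=11 r=(10,11) succ=(2,0) retry=(0,1)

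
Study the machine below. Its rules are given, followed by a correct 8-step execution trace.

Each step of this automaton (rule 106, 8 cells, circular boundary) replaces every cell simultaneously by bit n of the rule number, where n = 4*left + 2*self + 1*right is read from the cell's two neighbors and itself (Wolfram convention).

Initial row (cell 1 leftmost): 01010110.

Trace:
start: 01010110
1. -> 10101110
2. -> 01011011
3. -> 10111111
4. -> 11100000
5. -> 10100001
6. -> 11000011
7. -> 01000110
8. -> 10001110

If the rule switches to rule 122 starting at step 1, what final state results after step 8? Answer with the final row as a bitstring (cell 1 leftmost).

11011000

(re-executing steps 1..8 under rule 122; state before step 1: 01010110)
1. -> 10101111
2. -> 11011000
3. -> 11111101
4. -> 00000111
5. -> 10001101
6. -> 11011111
7. -> 01110000
8. -> 11011000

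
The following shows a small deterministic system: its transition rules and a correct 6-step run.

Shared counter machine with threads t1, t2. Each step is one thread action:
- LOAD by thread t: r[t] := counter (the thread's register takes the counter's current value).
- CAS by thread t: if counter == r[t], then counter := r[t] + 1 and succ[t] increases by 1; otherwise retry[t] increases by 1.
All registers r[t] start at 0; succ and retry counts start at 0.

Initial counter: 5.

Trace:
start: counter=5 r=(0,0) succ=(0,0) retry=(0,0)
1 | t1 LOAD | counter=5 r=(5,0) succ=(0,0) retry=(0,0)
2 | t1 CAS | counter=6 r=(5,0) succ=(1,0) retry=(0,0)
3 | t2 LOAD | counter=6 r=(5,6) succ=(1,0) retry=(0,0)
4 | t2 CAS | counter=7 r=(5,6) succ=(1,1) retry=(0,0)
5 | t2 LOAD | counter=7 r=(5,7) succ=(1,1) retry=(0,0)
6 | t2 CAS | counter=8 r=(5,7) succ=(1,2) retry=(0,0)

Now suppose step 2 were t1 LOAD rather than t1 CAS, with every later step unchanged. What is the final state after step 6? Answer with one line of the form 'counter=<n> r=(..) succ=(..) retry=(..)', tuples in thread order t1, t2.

(re-executing from step 2 with the substitution; state before step 2: counter=5 r=(5,0) succ=(0,0) retry=(0,0))
2 | t1 LOAD | counter=5 r=(5,0) succ=(0,0) retry=(0,0)
3 | t2 LOAD | counter=5 r=(5,5) succ=(0,0) retry=(0,0)
4 | t2 CAS | counter=6 r=(5,5) succ=(0,1) retry=(0,0)
5 | t2 LOAD | counter=6 r=(5,6) succ=(0,1) retry=(0,0)
6 | t2 CAS | counter=7 r=(5,6) succ=(0,2) retry=(0,0)

counter=7 r=(5,6) succ=(0,2) retry=(0,0)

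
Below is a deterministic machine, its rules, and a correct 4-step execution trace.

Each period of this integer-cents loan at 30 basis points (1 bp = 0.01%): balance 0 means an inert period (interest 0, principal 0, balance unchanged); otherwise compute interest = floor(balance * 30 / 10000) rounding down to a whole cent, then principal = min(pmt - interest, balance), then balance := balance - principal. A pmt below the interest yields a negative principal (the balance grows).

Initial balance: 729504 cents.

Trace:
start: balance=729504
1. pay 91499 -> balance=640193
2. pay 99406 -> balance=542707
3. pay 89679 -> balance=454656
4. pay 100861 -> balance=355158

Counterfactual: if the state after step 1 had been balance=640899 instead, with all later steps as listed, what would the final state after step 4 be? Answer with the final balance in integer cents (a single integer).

355871

state after step 1 := balance=640899
2. pay 99406 -> balance=543415
3. pay 89679 -> balance=455366
4. pay 100861 -> balance=355871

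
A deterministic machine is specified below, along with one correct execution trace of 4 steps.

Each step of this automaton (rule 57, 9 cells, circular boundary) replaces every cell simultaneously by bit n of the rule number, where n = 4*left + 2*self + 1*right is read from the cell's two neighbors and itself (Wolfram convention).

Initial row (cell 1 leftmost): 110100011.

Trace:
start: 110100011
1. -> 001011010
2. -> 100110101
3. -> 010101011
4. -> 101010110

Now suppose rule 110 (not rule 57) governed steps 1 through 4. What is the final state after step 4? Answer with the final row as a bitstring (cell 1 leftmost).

(re-executing steps 1..4 under rule 110; state before step 1: 110100011)
1. -> 011100110
2. -> 110101110
3. -> 111111011
4. -> 000001110

000001110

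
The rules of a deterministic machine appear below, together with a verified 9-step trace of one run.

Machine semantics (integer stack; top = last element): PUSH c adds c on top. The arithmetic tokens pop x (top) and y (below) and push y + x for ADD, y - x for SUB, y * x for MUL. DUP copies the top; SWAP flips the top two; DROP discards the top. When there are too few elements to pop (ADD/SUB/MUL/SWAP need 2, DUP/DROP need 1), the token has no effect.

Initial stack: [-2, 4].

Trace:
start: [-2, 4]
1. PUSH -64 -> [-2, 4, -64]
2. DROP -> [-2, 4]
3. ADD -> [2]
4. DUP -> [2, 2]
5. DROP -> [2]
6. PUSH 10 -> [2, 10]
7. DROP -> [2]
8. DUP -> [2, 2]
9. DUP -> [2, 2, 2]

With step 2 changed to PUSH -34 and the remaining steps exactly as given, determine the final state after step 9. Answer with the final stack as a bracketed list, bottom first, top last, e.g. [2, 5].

(re-executing from step 2 with the substitution; state before step 2: [-2, 4, -64])
2. PUSH -34 -> [-2, 4, -64, -34]
3. ADD -> [-2, 4, -98]
4. DUP -> [-2, 4, -98, -98]
5. DROP -> [-2, 4, -98]
6. PUSH 10 -> [-2, 4, -98, 10]
7. DROP -> [-2, 4, -98]
8. DUP -> [-2, 4, -98, -98]
9. DUP -> [-2, 4, -98, -98, -98]

[-2, 4, -98, -98, -98]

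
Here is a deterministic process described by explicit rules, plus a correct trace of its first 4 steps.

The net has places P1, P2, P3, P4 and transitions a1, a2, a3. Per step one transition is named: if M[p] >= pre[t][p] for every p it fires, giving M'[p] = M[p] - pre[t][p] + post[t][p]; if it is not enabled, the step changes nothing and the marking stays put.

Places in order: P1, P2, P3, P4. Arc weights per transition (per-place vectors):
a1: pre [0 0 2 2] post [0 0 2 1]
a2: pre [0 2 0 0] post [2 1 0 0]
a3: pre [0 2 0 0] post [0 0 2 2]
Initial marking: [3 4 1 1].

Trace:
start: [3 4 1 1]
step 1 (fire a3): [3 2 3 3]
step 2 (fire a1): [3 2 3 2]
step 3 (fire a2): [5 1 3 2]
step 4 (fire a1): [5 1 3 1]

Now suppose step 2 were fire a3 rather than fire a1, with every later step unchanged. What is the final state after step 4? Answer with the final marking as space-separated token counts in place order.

(re-executing from step 2 with the substitution; state before step 2: [3 2 3 3])
step 2 (fire a3): [3 0 5 5]
step 3 (fire a2): [3 0 5 5]
step 4 (fire a1): [3 0 5 4]

3 0 5 4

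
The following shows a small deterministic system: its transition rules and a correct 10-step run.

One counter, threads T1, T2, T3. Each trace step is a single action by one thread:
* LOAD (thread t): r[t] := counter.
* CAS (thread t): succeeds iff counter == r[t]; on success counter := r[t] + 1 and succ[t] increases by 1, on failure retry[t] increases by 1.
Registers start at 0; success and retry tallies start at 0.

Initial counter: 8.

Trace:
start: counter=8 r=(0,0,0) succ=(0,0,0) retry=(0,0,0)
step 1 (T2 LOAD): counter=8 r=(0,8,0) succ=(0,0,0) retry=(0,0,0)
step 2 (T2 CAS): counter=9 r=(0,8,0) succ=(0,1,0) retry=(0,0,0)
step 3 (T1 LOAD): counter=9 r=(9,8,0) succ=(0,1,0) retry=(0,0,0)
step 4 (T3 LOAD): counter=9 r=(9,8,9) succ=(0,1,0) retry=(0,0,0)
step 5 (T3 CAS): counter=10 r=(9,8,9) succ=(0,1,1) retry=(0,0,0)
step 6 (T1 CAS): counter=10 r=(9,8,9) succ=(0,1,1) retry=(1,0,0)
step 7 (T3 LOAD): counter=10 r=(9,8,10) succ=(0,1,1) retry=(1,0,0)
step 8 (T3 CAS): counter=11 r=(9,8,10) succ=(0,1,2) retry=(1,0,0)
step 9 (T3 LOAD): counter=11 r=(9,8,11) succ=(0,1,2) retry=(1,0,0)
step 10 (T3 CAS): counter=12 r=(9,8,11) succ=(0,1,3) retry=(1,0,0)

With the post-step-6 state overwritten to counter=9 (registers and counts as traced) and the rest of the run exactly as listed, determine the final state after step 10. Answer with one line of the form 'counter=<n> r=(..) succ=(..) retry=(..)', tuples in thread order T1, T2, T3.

counter=11 r=(9,8,10) succ=(0,1,3) retry=(1,0,0)

state after step 6 := counter=9 r=(9,8,9) succ=(0,1,1) retry=(1,0,0)
step 7 (T3 LOAD): counter=9 r=(9,8,9) succ=(0,1,1) retry=(1,0,0)
step 8 (T3 CAS): counter=10 r=(9,8,9) succ=(0,1,2) retry=(1,0,0)
step 9 (T3 LOAD): counter=10 r=(9,8,10) succ=(0,1,2) retry=(1,0,0)
step 10 (T3 CAS): counter=11 r=(9,8,10) succ=(0,1,3) retry=(1,0,0)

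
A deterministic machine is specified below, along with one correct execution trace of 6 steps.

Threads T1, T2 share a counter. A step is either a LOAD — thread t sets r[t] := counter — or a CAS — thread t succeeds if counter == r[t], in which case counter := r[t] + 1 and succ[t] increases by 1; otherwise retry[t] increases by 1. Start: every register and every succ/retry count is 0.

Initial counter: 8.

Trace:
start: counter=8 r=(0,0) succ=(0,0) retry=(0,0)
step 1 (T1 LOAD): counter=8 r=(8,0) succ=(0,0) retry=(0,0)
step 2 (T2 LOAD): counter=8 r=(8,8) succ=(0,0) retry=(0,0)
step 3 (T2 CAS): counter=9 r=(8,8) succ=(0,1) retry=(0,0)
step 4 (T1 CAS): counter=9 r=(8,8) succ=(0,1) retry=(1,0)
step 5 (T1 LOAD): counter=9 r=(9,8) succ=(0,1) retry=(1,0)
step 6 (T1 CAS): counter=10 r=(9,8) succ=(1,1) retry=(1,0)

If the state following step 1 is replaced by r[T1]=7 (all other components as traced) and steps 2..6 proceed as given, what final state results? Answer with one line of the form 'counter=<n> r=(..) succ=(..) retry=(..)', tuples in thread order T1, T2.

state after step 1 := counter=8 r=(7,0) succ=(0,0) retry=(0,0)
step 2 (T2 LOAD): counter=8 r=(7,8) succ=(0,0) retry=(0,0)
step 3 (T2 CAS): counter=9 r=(7,8) succ=(0,1) retry=(0,0)
step 4 (T1 CAS): counter=9 r=(7,8) succ=(0,1) retry=(1,0)
step 5 (T1 LOAD): counter=9 r=(9,8) succ=(0,1) retry=(1,0)
step 6 (T1 CAS): counter=10 r=(9,8) succ=(1,1) retry=(1,0)

counter=10 r=(9,8) succ=(1,1) retry=(1,0)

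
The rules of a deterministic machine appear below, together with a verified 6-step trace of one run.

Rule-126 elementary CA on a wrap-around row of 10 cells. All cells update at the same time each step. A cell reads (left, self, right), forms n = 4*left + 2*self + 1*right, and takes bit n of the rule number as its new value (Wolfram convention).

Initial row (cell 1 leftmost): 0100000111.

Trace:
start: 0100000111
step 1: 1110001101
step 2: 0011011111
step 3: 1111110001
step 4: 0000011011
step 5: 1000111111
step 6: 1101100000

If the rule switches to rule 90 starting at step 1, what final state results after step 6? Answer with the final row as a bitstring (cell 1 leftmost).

(re-executing steps 1..6 under rule 90; state before step 1: 0100000111)
step 1: 0010001101
step 2: 1101011100
step 3: 1100010111
step 4: 0110100100
step 5: 1110011010
step 6: 1011111000

1011111000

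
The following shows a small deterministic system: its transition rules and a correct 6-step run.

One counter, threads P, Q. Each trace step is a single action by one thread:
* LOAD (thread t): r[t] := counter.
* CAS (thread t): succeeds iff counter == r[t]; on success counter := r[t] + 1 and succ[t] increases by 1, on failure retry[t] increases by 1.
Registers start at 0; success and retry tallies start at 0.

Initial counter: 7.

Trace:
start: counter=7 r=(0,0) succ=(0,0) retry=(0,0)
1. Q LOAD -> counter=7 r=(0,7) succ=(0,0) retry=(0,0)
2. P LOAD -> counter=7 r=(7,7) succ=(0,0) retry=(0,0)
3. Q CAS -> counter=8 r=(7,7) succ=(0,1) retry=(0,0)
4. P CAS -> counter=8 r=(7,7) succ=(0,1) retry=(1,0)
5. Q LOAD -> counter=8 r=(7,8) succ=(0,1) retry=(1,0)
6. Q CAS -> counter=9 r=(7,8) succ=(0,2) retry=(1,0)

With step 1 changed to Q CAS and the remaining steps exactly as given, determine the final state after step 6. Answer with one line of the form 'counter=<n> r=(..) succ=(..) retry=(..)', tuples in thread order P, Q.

(re-executing from step 1 with the substitution; state before step 1: counter=7 r=(0,0) succ=(0,0) retry=(0,0))
1. Q CAS -> counter=7 r=(0,0) succ=(0,0) retry=(0,1)
2. P LOAD -> counter=7 r=(7,0) succ=(0,0) retry=(0,1)
3. Q CAS -> counter=7 r=(7,0) succ=(0,0) retry=(0,2)
4. P CAS -> counter=8 r=(7,0) succ=(1,0) retry=(0,2)
5. Q LOAD -> counter=8 r=(7,8) succ=(1,0) retry=(0,2)
6. Q CAS -> counter=9 r=(7,8) succ=(1,1) retry=(0,2)

counter=9 r=(7,8) succ=(1,1) retry=(0,2)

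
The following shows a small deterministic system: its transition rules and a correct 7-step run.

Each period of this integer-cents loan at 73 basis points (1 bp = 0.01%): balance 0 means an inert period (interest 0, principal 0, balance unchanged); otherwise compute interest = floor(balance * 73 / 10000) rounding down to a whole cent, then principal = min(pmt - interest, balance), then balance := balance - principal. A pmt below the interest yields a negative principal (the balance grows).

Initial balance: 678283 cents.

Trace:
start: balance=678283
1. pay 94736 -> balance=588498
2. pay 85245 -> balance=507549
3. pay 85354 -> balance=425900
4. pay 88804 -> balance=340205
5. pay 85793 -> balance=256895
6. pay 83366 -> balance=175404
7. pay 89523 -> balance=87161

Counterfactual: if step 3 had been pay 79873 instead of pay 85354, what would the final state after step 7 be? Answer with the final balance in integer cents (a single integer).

92803

(re-executing from step 3 with the substitution; state before step 3: balance=507549)
3. pay 79873 -> balance=431381
4. pay 88804 -> balance=345726
5. pay 85793 -> balance=262456
6. pay 83366 -> balance=181005
7. pay 89523 -> balance=92803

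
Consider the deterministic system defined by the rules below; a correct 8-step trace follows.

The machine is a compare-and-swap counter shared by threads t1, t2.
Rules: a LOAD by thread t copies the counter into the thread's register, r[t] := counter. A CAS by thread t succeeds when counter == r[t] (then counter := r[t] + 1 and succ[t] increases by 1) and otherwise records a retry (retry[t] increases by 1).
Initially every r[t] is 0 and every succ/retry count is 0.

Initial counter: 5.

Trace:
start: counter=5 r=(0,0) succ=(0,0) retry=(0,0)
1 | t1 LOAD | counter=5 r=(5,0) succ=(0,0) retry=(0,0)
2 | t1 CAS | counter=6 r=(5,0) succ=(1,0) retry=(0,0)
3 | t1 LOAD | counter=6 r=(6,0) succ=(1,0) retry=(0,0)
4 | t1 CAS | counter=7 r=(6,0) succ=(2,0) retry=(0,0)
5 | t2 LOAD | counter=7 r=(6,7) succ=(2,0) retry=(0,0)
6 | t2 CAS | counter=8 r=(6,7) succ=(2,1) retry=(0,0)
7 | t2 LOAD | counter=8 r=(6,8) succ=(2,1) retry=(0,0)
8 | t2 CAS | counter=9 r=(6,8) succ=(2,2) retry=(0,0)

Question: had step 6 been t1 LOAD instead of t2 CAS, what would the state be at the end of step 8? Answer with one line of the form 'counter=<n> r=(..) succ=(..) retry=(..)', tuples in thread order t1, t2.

(re-executing from step 6 with the substitution; state before step 6: counter=7 r=(6,7) succ=(2,0) retry=(0,0))
6 | t1 LOAD | counter=7 r=(7,7) succ=(2,0) retry=(0,0)
7 | t2 LOAD | counter=7 r=(7,7) succ=(2,0) retry=(0,0)
8 | t2 CAS | counter=8 r=(7,7) succ=(2,1) retry=(0,0)

counter=8 r=(7,7) succ=(2,1) retry=(0,0)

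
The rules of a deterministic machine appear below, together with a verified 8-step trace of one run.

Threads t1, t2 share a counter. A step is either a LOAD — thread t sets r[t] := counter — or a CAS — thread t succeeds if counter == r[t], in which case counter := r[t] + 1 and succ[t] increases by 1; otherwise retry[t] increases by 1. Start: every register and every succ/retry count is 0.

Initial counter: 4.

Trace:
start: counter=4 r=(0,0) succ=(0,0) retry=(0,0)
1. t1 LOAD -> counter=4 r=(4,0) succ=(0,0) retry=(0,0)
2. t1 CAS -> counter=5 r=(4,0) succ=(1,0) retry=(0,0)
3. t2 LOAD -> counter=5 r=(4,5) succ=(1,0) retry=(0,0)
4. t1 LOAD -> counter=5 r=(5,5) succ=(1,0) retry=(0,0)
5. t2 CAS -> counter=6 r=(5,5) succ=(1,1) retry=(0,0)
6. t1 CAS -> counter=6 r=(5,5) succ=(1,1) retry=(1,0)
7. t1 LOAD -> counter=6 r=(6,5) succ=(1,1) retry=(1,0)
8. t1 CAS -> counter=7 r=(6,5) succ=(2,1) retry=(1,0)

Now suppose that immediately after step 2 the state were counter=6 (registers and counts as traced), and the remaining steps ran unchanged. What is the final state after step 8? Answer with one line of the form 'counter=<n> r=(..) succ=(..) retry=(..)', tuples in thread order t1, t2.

counter=8 r=(7,6) succ=(2,1) retry=(1,0)

state after step 2 := counter=6 r=(4,0) succ=(1,0) retry=(0,0)
3. t2 LOAD -> counter=6 r=(4,6) succ=(1,0) retry=(0,0)
4. t1 LOAD -> counter=6 r=(6,6) succ=(1,0) retry=(0,0)
5. t2 CAS -> counter=7 r=(6,6) succ=(1,1) retry=(0,0)
6. t1 CAS -> counter=7 r=(6,6) succ=(1,1) retry=(1,0)
7. t1 LOAD -> counter=7 r=(7,6) succ=(1,1) retry=(1,0)
8. t1 CAS -> counter=8 r=(7,6) succ=(2,1) retry=(1,0)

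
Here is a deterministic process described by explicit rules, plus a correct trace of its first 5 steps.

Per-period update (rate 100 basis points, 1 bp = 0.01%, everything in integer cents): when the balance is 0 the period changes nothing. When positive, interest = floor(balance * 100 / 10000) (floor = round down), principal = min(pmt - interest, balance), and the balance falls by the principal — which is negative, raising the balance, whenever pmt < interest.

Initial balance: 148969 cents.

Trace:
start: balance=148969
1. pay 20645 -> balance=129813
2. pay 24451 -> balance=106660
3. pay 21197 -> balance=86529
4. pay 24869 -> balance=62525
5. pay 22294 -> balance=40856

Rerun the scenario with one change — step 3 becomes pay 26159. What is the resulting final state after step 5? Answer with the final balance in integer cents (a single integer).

35794

(re-executing from step 3 with the substitution; state before step 3: balance=106660)
3. pay 26159 -> balance=81567
4. pay 24869 -> balance=57513
5. pay 22294 -> balance=35794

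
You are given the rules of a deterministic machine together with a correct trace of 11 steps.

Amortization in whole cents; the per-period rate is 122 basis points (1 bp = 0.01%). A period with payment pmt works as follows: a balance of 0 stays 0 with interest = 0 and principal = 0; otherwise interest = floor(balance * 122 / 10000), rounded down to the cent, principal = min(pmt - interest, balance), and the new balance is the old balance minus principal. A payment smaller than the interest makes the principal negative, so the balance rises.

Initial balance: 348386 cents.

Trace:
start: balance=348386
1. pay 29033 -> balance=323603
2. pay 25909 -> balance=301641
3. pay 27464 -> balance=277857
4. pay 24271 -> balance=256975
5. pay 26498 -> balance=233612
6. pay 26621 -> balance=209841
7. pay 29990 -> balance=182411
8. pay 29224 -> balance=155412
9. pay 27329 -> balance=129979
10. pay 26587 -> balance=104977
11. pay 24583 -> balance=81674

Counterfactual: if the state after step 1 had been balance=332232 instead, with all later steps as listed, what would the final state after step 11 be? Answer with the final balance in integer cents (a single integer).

state after step 1 := balance=332232
2. pay 25909 -> balance=310376
3. pay 27464 -> balance=286698
4. pay 24271 -> balance=265924
5. pay 26498 -> balance=242670
6. pay 26621 -> balance=219009
7. pay 29990 -> balance=191690
8. pay 29224 -> balance=164804
9. pay 27329 -> balance=139485
10. pay 26587 -> balance=114599
11. pay 24583 -> balance=91414

91414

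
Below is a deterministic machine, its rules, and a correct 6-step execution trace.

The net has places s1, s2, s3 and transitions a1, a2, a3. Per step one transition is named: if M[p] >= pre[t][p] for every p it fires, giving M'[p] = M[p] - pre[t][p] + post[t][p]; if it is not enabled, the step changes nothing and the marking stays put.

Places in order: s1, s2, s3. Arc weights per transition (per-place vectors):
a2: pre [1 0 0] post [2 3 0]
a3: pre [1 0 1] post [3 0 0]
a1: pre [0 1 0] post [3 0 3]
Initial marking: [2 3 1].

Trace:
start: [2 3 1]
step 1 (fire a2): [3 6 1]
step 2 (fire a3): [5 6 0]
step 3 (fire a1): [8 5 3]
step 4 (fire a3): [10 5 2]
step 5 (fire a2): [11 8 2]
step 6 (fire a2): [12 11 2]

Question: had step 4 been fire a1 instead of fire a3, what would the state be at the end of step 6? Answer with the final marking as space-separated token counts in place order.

13 10 6

(re-executing from step 4 with the substitution; state before step 4: [8 5 3])
step 4 (fire a1): [11 4 6]
step 5 (fire a2): [12 7 6]
step 6 (fire a2): [13 10 6]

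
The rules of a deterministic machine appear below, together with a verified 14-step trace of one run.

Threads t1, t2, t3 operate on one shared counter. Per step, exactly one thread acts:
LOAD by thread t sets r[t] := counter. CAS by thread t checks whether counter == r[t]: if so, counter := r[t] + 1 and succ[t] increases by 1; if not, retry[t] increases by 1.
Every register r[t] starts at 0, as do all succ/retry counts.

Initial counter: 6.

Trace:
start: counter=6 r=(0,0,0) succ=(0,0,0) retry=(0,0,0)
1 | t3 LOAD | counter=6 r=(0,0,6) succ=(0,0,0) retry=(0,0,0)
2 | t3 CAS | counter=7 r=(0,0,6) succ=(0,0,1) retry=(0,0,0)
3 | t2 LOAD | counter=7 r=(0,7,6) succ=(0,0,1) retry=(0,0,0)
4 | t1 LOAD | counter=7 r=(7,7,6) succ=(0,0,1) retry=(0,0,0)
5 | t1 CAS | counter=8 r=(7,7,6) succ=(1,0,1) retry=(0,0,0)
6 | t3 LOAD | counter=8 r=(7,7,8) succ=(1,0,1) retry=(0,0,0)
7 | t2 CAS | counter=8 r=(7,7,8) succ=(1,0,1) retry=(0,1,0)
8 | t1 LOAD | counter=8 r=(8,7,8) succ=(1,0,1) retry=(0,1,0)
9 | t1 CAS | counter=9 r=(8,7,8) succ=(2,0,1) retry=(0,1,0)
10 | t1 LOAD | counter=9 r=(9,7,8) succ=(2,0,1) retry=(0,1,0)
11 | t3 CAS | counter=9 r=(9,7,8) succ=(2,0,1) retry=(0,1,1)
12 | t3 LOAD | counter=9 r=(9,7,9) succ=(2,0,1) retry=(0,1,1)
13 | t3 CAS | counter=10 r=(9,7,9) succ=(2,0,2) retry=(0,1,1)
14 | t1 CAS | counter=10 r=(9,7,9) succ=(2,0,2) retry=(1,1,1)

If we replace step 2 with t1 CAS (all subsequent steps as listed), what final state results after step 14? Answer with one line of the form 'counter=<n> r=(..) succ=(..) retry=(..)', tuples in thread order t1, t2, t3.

(re-executing from step 2 with the substitution; state before step 2: counter=6 r=(0,0,6) succ=(0,0,0) retry=(0,0,0))
2 | t1 CAS | counter=6 r=(0,0,6) succ=(0,0,0) retry=(1,0,0)
3 | t2 LOAD | counter=6 r=(0,6,6) succ=(0,0,0) retry=(1,0,0)
4 | t1 LOAD | counter=6 r=(6,6,6) succ=(0,0,0) retry=(1,0,0)
5 | t1 CAS | counter=7 r=(6,6,6) succ=(1,0,0) retry=(1,0,0)
6 | t3 LOAD | counter=7 r=(6,6,7) succ=(1,0,0) retry=(1,0,0)
7 | t2 CAS | counter=7 r=(6,6,7) succ=(1,0,0) retry=(1,1,0)
8 | t1 LOAD | counter=7 r=(7,6,7) succ=(1,0,0) retry=(1,1,0)
9 | t1 CAS | counter=8 r=(7,6,7) succ=(2,0,0) retry=(1,1,0)
10 | t1 LOAD | counter=8 r=(8,6,7) succ=(2,0,0) retry=(1,1,0)
11 | t3 CAS | counter=8 r=(8,6,7) succ=(2,0,0) retry=(1,1,1)
12 | t3 LOAD | counter=8 r=(8,6,8) succ=(2,0,0) retry=(1,1,1)
13 | t3 CAS | counter=9 r=(8,6,8) succ=(2,0,1) retry=(1,1,1)
14 | t1 CAS | counter=9 r=(8,6,8) succ=(2,0,1) retry=(2,1,1)

counter=9 r=(8,6,8) succ=(2,0,1) retry=(2,1,1)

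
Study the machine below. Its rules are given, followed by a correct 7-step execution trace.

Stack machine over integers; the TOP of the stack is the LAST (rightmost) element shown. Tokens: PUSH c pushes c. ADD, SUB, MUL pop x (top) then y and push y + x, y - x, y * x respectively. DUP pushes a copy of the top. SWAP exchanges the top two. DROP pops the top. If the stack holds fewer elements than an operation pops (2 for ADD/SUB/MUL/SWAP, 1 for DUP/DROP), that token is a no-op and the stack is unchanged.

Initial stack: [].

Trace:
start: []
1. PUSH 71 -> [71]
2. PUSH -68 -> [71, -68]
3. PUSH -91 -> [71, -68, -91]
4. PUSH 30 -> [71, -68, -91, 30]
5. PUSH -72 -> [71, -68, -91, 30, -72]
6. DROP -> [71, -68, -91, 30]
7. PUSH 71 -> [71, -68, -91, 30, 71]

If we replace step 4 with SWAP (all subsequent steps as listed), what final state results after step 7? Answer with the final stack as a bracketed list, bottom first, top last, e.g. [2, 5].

[71, -91, -68, 71]

(re-executing from step 4 with the substitution; state before step 4: [71, -68, -91])
4. SWAP -> [71, -91, -68]
5. PUSH -72 -> [71, -91, -68, -72]
6. DROP -> [71, -91, -68]
7. PUSH 71 -> [71, -91, -68, 71]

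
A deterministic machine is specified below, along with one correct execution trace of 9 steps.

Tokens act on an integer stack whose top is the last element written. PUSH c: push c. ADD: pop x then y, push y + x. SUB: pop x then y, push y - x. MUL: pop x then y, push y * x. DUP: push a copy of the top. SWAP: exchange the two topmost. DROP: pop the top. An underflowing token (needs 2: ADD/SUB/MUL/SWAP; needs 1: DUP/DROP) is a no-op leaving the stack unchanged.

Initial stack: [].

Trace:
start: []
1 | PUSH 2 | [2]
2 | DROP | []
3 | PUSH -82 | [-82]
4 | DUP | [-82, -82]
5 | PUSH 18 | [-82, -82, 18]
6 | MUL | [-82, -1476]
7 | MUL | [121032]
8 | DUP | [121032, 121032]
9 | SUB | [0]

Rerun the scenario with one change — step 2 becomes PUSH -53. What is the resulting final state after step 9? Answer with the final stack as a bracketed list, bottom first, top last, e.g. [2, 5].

[2, -53, 0]

(re-executing from step 2 with the substitution; state before step 2: [2])
2 | PUSH -53 | [2, -53]
3 | PUSH -82 | [2, -53, -82]
4 | DUP | [2, -53, -82, -82]
5 | PUSH 18 | [2, -53, -82, -82, 18]
6 | MUL | [2, -53, -82, -1476]
7 | MUL | [2, -53, 121032]
8 | DUP | [2, -53, 121032, 121032]
9 | SUB | [2, -53, 0]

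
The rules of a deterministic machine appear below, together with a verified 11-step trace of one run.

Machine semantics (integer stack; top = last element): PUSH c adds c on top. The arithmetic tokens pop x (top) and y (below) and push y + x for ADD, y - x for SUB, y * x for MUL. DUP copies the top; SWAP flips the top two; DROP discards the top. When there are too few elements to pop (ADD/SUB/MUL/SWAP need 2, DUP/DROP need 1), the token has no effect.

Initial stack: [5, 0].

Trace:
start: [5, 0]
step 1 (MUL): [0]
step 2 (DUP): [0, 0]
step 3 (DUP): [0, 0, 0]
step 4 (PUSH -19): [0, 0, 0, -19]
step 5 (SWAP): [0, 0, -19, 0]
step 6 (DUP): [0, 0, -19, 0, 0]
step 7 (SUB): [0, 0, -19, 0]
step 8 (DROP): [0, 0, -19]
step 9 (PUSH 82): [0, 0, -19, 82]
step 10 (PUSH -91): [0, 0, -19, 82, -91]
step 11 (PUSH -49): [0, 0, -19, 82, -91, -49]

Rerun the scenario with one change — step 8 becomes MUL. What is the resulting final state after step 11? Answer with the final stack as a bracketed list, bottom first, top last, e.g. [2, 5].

[0, 0, 0, 82, -91, -49]

(re-executing from step 8 with the substitution; state before step 8: [0, 0, -19, 0])
step 8 (MUL): [0, 0, 0]
step 9 (PUSH 82): [0, 0, 0, 82]
step 10 (PUSH -91): [0, 0, 0, 82, -91]
step 11 (PUSH -49): [0, 0, 0, 82, -91, -49]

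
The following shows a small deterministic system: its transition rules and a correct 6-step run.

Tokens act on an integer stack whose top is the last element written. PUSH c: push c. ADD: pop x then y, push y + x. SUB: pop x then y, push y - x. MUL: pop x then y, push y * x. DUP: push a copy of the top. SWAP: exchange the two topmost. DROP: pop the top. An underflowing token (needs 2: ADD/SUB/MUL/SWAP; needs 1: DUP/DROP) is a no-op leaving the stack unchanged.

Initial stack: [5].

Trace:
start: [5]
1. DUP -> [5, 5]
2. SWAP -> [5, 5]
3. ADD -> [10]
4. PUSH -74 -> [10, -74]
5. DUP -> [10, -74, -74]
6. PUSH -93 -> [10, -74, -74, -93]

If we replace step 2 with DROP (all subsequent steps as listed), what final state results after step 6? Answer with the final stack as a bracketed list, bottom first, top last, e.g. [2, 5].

(re-executing from step 2 with the substitution; state before step 2: [5, 5])
2. DROP -> [5]
3. ADD -> [5]
4. PUSH -74 -> [5, -74]
5. DUP -> [5, -74, -74]
6. PUSH -93 -> [5, -74, -74, -93]

[5, -74, -74, -93]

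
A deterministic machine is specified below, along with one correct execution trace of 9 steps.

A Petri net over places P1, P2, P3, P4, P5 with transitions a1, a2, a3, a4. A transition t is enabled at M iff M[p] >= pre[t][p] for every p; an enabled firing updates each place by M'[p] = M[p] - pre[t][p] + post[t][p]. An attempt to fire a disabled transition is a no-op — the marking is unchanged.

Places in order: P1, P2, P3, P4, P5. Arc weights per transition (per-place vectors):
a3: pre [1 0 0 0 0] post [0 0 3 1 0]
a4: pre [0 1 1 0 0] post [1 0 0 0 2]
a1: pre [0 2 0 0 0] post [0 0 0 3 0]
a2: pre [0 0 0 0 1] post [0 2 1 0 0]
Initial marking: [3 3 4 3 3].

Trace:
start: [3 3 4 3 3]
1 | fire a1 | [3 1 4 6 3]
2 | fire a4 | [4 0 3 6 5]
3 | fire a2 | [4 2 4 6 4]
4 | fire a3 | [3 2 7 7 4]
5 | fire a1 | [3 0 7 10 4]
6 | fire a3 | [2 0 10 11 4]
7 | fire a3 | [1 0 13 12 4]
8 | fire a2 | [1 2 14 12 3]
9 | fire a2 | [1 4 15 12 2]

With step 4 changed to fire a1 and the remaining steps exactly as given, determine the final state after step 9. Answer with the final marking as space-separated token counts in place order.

(re-executing from step 4 with the substitution; state before step 4: [4 2 4 6 4])
4 | fire a1 | [4 0 4 9 4]
5 | fire a1 | [4 0 4 9 4]
6 | fire a3 | [3 0 7 10 4]
7 | fire a3 | [2 0 10 11 4]
8 | fire a2 | [2 2 11 11 3]
9 | fire a2 | [2 4 12 11 2]

2 4 12 11 2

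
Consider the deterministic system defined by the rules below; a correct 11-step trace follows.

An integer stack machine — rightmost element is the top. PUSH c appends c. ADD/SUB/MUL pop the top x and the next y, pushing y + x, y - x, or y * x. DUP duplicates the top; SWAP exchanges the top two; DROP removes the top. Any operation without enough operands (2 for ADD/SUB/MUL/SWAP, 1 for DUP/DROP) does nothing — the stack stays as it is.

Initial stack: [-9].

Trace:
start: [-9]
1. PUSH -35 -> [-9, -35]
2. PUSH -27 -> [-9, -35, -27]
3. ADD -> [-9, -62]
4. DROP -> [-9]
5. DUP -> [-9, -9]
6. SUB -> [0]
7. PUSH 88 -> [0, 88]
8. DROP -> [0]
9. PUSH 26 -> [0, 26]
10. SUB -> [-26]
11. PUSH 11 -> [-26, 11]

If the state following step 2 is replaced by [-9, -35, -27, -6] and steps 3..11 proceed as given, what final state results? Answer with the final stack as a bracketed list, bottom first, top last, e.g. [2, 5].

[-9, -26, 11]

state after step 2 := [-9, -35, -27, -6]
3. ADD -> [-9, -35, -33]
4. DROP -> [-9, -35]
5. DUP -> [-9, -35, -35]
6. SUB -> [-9, 0]
7. PUSH 88 -> [-9, 0, 88]
8. DROP -> [-9, 0]
9. PUSH 26 -> [-9, 0, 26]
10. SUB -> [-9, -26]
11. PUSH 11 -> [-9, -26, 11]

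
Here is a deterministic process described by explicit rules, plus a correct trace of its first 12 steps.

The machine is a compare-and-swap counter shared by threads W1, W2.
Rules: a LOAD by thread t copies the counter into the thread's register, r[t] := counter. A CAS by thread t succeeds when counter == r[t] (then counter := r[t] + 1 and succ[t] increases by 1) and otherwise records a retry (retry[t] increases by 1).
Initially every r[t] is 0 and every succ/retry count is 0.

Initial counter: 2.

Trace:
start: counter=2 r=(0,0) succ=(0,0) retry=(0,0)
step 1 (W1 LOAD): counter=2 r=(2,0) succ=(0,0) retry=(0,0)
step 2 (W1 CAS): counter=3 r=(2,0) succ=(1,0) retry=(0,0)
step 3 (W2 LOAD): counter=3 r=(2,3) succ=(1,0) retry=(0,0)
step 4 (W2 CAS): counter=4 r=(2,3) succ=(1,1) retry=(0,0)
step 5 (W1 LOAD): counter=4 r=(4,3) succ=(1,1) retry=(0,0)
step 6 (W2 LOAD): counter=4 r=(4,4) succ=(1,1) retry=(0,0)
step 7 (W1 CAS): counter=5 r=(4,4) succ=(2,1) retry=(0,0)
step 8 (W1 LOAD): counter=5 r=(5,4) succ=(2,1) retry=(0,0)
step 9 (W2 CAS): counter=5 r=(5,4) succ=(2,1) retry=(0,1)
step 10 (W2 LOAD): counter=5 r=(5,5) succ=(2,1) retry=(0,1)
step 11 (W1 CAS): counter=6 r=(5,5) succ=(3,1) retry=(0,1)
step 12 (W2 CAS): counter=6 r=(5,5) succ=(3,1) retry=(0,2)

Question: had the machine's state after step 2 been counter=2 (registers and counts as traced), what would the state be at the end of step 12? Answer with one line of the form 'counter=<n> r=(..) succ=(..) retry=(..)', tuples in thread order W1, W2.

counter=5 r=(4,4) succ=(3,1) retry=(0,2)

state after step 2 := counter=2 r=(2,0) succ=(1,0) retry=(0,0)
step 3 (W2 LOAD): counter=2 r=(2,2) succ=(1,0) retry=(0,0)
step 4 (W2 CAS): counter=3 r=(2,2) succ=(1,1) retry=(0,0)
step 5 (W1 LOAD): counter=3 r=(3,2) succ=(1,1) retry=(0,0)
step 6 (W2 LOAD): counter=3 r=(3,3) succ=(1,1) retry=(0,0)
step 7 (W1 CAS): counter=4 r=(3,3) succ=(2,1) retry=(0,0)
step 8 (W1 LOAD): counter=4 r=(4,3) succ=(2,1) retry=(0,0)
step 9 (W2 CAS): counter=4 r=(4,3) succ=(2,1) retry=(0,1)
step 10 (W2 LOAD): counter=4 r=(4,4) succ=(2,1) retry=(0,1)
step 11 (W1 CAS): counter=5 r=(4,4) succ=(3,1) retry=(0,1)
step 12 (W2 CAS): counter=5 r=(4,4) succ=(3,1) retry=(0,2)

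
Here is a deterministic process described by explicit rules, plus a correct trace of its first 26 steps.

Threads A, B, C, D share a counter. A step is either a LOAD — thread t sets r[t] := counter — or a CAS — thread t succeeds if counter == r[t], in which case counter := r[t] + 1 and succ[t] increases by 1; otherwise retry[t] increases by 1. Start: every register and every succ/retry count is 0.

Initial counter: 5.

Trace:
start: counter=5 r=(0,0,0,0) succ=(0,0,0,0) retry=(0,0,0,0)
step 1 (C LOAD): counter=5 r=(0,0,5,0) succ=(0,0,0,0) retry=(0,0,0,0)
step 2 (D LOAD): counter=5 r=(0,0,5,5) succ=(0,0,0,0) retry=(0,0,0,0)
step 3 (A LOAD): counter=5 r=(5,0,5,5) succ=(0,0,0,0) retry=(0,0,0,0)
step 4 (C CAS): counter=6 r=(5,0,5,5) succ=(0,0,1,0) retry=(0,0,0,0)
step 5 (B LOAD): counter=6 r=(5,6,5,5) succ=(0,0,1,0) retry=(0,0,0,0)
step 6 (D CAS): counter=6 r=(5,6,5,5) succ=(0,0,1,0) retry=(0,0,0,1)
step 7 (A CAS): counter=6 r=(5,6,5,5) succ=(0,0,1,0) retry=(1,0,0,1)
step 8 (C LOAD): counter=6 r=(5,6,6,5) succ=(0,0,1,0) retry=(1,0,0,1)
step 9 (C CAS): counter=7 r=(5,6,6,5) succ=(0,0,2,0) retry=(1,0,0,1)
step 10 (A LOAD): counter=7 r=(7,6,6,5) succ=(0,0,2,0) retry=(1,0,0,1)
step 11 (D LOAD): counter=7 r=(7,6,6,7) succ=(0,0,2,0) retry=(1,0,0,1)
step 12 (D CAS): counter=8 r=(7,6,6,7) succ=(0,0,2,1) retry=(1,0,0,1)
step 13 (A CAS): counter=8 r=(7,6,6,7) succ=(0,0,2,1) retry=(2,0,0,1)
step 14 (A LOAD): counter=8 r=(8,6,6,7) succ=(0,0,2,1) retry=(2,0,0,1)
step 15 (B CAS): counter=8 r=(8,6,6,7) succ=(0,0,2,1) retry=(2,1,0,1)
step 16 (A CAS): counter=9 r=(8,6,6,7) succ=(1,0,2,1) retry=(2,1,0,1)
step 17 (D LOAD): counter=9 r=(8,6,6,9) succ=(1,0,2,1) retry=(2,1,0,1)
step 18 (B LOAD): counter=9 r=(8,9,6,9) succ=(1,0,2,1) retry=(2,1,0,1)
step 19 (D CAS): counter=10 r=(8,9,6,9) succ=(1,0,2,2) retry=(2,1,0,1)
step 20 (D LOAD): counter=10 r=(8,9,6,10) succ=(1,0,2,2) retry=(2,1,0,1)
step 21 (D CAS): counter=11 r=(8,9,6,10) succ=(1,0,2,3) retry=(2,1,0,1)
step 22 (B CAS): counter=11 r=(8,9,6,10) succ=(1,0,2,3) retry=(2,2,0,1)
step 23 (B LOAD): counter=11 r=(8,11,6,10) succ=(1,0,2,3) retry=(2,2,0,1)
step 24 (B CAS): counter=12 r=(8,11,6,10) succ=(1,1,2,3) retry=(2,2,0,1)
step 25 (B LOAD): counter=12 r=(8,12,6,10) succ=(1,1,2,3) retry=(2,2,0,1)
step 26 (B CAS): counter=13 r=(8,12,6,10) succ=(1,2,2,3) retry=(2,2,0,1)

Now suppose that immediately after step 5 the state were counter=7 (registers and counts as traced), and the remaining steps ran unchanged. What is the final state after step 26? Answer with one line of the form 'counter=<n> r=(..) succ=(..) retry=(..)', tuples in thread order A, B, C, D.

counter=14 r=(9,13,7,11) succ=(1,2,2,3) retry=(2,2,0,1)

state after step 5 := counter=7 r=(5,6,5,5) succ=(0,0,1,0) retry=(0,0,0,0)
step 6 (D CAS): counter=7 r=(5,6,5,5) succ=(0,0,1,0) retry=(0,0,0,1)
step 7 (A CAS): counter=7 r=(5,6,5,5) succ=(0,0,1,0) retry=(1,0,0,1)
step 8 (C LOAD): counter=7 r=(5,6,7,5) succ=(0,0,1,0) retry=(1,0,0,1)
step 9 (C CAS): counter=8 r=(5,6,7,5) succ=(0,0,2,0) retry=(1,0,0,1)
step 10 (A LOAD): counter=8 r=(8,6,7,5) succ=(0,0,2,0) retry=(1,0,0,1)
step 11 (D LOAD): counter=8 r=(8,6,7,8) succ=(0,0,2,0) retry=(1,0,0,1)
step 12 (D CAS): counter=9 r=(8,6,7,8) succ=(0,0,2,1) retry=(1,0,0,1)
step 13 (A CAS): counter=9 r=(8,6,7,8) succ=(0,0,2,1) retry=(2,0,0,1)
step 14 (A LOAD): counter=9 r=(9,6,7,8) succ=(0,0,2,1) retry=(2,0,0,1)
step 15 (B CAS): counter=9 r=(9,6,7,8) succ=(0,0,2,1) retry=(2,1,0,1)
step 16 (A CAS): counter=10 r=(9,6,7,8) succ=(1,0,2,1) retry=(2,1,0,1)
step 17 (D LOAD): counter=10 r=(9,6,7,10) succ=(1,0,2,1) retry=(2,1,0,1)
step 18 (B LOAD): counter=10 r=(9,10,7,10) succ=(1,0,2,1) retry=(2,1,0,1)
step 19 (D CAS): counter=11 r=(9,10,7,10) succ=(1,0,2,2) retry=(2,1,0,1)
step 20 (D LOAD): counter=11 r=(9,10,7,11) succ=(1,0,2,2) retry=(2,1,0,1)
step 21 (D CAS): counter=12 r=(9,10,7,11) succ=(1,0,2,3) retry=(2,1,0,1)
step 22 (B CAS): counter=12 r=(9,10,7,11) succ=(1,0,2,3) retry=(2,2,0,1)
step 23 (B LOAD): counter=12 r=(9,12,7,11) succ=(1,0,2,3) retry=(2,2,0,1)
step 24 (B CAS): counter=13 r=(9,12,7,11) succ=(1,1,2,3) retry=(2,2,0,1)
step 25 (B LOAD): counter=13 r=(9,13,7,11) succ=(1,1,2,3) retry=(2,2,0,1)
step 26 (B CAS): counter=14 r=(9,13,7,11) succ=(1,2,2,3) retry=(2,2,0,1)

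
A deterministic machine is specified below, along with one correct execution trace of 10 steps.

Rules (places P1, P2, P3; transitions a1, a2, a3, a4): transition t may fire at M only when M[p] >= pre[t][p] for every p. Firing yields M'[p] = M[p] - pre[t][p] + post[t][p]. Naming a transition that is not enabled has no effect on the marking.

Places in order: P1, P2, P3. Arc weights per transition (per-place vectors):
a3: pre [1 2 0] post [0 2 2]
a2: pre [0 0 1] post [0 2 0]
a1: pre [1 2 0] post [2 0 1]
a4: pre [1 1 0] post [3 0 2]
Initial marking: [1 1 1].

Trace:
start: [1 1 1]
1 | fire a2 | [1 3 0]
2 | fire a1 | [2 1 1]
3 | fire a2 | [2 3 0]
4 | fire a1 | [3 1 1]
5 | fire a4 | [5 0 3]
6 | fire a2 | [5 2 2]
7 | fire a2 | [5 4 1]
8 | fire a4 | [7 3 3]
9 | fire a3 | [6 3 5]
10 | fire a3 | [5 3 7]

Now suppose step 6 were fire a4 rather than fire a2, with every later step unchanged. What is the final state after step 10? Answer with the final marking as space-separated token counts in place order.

7 1 4

(re-executing from step 6 with the substitution; state before step 6: [5 0 3])
6 | fire a4 | [5 0 3]
7 | fire a2 | [5 2 2]
8 | fire a4 | [7 1 4]
9 | fire a3 | [7 1 4]
10 | fire a3 | [7 1 4]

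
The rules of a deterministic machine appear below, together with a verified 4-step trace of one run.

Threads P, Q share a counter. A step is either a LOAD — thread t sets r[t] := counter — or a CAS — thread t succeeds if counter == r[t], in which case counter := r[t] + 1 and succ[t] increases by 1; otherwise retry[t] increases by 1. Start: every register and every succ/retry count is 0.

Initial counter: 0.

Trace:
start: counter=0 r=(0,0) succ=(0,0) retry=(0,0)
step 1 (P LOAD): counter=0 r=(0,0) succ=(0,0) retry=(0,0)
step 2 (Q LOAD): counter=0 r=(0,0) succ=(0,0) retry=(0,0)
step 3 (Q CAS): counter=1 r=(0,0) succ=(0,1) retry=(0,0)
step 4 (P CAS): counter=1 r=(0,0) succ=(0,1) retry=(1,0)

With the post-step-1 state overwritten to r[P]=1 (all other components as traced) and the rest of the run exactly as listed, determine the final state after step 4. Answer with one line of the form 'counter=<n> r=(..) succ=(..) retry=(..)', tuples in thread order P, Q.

state after step 1 := counter=0 r=(1,0) succ=(0,0) retry=(0,0)
step 2 (Q LOAD): counter=0 r=(1,0) succ=(0,0) retry=(0,0)
step 3 (Q CAS): counter=1 r=(1,0) succ=(0,1) retry=(0,0)
step 4 (P CAS): counter=2 r=(1,0) succ=(1,1) retry=(0,0)

counter=2 r=(1,0) succ=(1,1) retry=(0,0)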